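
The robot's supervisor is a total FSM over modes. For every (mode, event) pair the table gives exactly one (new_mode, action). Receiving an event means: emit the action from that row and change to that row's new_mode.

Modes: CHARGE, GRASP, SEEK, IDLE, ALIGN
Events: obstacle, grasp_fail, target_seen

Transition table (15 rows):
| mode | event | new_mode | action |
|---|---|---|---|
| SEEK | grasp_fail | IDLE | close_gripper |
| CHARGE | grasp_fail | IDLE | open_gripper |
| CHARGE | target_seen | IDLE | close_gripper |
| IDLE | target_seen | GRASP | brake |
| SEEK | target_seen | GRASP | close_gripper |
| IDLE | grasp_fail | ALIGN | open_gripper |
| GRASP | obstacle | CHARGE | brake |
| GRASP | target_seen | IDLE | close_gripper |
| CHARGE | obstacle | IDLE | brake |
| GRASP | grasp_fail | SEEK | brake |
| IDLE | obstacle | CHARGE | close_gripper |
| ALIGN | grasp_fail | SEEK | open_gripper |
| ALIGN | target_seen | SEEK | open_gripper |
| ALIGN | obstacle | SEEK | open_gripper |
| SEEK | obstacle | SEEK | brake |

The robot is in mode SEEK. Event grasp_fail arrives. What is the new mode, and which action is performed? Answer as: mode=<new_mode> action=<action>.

current mode = SEEK; filter table to that mode:
  (SEEK, grasp_fail) → (IDLE, close_gripper)  ← event matches
  (SEEK, target_seen) → (GRASP, close_gripper)
  (SEEK, obstacle) → (SEEK, brake)
event = grasp_fail selects (IDLE, close_gripper)

mode=IDLE action=close_gripper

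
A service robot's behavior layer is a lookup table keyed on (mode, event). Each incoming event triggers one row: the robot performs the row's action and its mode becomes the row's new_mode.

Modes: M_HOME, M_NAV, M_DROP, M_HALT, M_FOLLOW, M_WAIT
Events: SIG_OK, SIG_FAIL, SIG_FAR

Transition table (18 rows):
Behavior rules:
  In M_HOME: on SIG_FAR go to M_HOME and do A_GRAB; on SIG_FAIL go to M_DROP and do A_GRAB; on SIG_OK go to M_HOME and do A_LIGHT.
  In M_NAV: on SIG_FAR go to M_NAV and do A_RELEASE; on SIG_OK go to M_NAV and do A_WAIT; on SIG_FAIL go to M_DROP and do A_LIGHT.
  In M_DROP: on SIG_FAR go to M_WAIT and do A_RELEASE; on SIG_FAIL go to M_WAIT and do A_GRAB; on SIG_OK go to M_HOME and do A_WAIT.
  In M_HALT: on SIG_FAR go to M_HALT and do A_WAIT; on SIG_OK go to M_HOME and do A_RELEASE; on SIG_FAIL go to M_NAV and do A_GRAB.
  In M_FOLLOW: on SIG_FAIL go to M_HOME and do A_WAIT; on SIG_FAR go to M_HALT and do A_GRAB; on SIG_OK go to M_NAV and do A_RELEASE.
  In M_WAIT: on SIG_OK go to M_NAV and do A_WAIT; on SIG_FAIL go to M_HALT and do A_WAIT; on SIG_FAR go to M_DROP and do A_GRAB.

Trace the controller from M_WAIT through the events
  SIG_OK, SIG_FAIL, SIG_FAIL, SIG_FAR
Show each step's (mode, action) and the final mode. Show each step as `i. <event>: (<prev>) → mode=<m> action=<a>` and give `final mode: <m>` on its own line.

final mode: M_DROP

1. SIG_OK: (M_WAIT) → mode=M_NAV action=A_WAIT
2. SIG_FAIL: (M_NAV) → mode=M_DROP action=A_LIGHT
3. SIG_FAIL: (M_DROP) → mode=M_WAIT action=A_GRAB
4. SIG_FAR: (M_WAIT) → mode=M_DROP action=A_GRAB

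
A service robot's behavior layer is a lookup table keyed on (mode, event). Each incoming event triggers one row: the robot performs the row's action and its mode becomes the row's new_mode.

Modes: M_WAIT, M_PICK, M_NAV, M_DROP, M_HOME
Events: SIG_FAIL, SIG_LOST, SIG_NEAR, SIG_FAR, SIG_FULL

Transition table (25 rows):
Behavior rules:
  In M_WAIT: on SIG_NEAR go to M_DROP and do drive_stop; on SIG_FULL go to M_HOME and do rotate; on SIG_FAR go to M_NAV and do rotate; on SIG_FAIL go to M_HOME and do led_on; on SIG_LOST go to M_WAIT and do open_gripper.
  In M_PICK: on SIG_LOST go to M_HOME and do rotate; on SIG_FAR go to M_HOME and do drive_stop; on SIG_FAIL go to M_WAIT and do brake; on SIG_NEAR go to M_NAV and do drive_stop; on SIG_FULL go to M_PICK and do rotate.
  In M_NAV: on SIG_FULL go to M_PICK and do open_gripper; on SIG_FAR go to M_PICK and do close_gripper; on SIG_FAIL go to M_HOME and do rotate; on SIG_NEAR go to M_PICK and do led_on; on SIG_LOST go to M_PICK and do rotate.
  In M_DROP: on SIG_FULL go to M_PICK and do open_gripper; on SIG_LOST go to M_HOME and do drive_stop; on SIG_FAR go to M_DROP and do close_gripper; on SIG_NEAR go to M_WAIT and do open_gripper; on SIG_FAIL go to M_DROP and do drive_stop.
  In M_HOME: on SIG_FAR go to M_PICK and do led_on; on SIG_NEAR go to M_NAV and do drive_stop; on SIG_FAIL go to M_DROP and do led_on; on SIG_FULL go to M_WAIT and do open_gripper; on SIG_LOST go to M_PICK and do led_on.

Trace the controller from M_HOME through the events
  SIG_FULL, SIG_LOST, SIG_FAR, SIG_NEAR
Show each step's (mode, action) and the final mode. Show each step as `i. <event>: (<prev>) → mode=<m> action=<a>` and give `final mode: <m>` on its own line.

final mode: M_PICK

1. SIG_FULL: (M_HOME) → mode=M_WAIT action=open_gripper
2. SIG_LOST: (M_WAIT) → mode=M_WAIT action=open_gripper
3. SIG_FAR: (M_WAIT) → mode=M_NAV action=rotate
4. SIG_NEAR: (M_NAV) → mode=M_PICK action=led_on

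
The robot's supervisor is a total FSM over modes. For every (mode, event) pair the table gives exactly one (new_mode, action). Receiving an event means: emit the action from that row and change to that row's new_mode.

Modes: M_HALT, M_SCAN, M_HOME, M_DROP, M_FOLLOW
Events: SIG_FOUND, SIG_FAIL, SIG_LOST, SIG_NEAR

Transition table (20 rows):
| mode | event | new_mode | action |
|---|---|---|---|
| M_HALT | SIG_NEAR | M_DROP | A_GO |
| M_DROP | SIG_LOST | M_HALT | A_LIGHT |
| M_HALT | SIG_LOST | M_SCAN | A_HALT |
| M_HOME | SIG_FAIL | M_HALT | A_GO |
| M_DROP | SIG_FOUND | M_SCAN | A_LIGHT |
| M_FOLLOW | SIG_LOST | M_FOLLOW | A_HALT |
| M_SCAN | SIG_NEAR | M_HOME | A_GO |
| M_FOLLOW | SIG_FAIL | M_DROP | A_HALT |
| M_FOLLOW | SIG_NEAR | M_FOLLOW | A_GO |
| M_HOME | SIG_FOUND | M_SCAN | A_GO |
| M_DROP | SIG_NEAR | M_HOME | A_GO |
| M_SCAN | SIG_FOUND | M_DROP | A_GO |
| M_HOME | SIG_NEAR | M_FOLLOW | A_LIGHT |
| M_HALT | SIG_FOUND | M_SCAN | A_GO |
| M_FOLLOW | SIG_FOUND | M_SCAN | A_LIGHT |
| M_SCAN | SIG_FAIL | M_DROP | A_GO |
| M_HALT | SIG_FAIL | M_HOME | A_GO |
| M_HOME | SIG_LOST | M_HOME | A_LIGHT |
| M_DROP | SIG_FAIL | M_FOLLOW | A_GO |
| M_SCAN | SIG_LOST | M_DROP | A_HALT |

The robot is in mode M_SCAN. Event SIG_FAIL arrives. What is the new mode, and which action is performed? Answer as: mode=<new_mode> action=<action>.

current mode = M_SCAN; filter table to that mode:
  (M_SCAN, SIG_NEAR) → (M_HOME, A_GO)
  (M_SCAN, SIG_FOUND) → (M_DROP, A_GO)
  (M_SCAN, SIG_FAIL) → (M_DROP, A_GO)  ← event matches
  (M_SCAN, SIG_LOST) → (M_DROP, A_HALT)
event = SIG_FAIL selects (M_DROP, A_GO)

mode=M_DROP action=A_GO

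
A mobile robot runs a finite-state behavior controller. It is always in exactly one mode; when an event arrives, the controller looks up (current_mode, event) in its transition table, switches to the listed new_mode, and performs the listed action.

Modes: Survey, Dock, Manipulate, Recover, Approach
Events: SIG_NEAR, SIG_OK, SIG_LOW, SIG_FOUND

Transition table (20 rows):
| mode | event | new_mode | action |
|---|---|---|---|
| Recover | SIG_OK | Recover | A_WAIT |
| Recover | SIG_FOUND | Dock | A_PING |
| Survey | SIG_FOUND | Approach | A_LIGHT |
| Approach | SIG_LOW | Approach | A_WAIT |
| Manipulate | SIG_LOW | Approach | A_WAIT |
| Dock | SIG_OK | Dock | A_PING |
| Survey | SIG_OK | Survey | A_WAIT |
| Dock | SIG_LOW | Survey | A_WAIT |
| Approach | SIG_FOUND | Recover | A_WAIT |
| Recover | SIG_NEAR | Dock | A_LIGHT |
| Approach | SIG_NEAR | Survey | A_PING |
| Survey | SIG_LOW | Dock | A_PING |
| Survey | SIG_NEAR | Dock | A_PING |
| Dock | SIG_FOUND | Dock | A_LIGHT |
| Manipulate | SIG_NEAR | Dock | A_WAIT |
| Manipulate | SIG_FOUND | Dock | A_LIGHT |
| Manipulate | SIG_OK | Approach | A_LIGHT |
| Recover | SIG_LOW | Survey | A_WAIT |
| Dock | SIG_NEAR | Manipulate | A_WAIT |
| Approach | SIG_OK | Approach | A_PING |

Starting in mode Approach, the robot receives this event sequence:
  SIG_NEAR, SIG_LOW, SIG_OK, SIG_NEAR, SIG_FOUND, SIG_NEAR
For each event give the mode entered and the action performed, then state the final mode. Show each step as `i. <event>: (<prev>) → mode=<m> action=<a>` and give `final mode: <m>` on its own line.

final mode: Manipulate

1. SIG_NEAR: (Approach) → mode=Survey action=A_PING
2. SIG_LOW: (Survey) → mode=Dock action=A_PING
3. SIG_OK: (Dock) → mode=Dock action=A_PING
4. SIG_NEAR: (Dock) → mode=Manipulate action=A_WAIT
5. SIG_FOUND: (Manipulate) → mode=Dock action=A_LIGHT
6. SIG_NEAR: (Dock) → mode=Manipulate action=A_WAIT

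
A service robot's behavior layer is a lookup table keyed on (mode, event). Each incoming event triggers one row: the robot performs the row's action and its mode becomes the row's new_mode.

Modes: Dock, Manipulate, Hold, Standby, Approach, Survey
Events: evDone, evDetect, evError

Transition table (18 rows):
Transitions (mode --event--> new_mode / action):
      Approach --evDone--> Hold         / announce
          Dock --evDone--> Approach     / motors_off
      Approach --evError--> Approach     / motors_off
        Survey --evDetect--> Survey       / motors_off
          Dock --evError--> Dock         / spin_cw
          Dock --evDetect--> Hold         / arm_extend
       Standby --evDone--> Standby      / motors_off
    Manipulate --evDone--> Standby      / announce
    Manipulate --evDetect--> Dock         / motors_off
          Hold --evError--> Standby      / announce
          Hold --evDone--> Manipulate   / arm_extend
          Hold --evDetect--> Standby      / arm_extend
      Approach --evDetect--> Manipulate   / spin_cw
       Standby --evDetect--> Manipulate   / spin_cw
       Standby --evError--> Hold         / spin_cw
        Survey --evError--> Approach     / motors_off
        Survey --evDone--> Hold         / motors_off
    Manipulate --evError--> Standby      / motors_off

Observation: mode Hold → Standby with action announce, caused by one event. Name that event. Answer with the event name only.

evError

try evDone: (Hold, evDone) → (Manipulate, arm_extend)
try evDetect: (Hold, evDetect) → (Standby, arm_extend)
try evError: (Hold, evError) → (Standby, announce)  ← matches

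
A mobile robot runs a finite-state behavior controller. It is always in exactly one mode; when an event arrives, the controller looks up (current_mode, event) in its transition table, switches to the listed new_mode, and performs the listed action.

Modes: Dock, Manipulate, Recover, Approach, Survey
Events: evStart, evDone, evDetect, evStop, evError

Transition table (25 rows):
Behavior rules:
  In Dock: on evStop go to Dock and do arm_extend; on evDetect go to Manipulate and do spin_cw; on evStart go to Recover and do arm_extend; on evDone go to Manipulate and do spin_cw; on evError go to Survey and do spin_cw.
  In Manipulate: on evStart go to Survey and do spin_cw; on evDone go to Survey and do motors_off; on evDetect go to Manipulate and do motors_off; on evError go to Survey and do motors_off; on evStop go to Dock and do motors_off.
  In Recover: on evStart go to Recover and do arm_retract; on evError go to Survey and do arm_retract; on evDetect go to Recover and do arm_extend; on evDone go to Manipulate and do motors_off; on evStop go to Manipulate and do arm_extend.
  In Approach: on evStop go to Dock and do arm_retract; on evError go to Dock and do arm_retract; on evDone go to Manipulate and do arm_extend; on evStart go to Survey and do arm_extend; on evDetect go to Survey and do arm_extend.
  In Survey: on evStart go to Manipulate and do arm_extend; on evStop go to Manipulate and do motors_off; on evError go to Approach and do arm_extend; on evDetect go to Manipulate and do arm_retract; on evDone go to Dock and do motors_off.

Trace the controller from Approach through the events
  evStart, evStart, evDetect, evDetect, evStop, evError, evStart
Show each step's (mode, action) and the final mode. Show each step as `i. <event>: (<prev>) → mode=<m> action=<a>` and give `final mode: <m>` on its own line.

final mode: Manipulate

1. evStart: (Approach) → mode=Survey action=arm_extend
2. evStart: (Survey) → mode=Manipulate action=arm_extend
3. evDetect: (Manipulate) → mode=Manipulate action=motors_off
4. evDetect: (Manipulate) → mode=Manipulate action=motors_off
5. evStop: (Manipulate) → mode=Dock action=motors_off
6. evError: (Dock) → mode=Survey action=spin_cw
7. evStart: (Survey) → mode=Manipulate action=arm_extend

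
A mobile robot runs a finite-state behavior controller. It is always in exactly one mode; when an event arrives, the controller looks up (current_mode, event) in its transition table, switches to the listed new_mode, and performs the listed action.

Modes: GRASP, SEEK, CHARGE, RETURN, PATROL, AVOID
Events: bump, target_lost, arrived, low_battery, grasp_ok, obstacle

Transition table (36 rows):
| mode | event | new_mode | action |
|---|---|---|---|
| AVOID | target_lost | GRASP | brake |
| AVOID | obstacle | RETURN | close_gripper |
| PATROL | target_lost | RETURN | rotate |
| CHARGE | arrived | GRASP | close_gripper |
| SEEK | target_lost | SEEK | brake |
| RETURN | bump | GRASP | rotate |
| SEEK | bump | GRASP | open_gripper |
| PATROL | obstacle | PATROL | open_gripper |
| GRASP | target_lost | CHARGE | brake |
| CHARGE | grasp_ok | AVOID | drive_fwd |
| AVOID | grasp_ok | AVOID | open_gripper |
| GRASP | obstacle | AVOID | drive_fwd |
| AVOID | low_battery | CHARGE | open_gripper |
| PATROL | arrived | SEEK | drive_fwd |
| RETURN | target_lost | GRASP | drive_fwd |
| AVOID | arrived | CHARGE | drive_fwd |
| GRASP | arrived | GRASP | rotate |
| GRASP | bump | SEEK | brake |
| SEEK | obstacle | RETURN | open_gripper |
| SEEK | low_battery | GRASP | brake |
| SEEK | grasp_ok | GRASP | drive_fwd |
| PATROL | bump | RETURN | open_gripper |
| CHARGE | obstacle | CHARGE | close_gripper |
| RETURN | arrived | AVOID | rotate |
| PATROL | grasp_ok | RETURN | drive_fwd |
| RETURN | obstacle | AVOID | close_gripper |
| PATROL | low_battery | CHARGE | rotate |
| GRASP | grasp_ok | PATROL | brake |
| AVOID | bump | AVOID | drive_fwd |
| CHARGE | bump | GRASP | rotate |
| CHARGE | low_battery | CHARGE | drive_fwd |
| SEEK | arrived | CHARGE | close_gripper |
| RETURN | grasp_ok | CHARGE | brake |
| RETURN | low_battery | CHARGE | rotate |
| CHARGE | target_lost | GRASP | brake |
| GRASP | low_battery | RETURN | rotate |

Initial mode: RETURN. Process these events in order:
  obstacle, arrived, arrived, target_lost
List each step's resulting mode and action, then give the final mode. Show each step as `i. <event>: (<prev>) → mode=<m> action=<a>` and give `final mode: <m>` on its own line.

final mode: CHARGE

1. obstacle: (RETURN) → mode=AVOID action=close_gripper
2. arrived: (AVOID) → mode=CHARGE action=drive_fwd
3. arrived: (CHARGE) → mode=GRASP action=close_gripper
4. target_lost: (GRASP) → mode=CHARGE action=brake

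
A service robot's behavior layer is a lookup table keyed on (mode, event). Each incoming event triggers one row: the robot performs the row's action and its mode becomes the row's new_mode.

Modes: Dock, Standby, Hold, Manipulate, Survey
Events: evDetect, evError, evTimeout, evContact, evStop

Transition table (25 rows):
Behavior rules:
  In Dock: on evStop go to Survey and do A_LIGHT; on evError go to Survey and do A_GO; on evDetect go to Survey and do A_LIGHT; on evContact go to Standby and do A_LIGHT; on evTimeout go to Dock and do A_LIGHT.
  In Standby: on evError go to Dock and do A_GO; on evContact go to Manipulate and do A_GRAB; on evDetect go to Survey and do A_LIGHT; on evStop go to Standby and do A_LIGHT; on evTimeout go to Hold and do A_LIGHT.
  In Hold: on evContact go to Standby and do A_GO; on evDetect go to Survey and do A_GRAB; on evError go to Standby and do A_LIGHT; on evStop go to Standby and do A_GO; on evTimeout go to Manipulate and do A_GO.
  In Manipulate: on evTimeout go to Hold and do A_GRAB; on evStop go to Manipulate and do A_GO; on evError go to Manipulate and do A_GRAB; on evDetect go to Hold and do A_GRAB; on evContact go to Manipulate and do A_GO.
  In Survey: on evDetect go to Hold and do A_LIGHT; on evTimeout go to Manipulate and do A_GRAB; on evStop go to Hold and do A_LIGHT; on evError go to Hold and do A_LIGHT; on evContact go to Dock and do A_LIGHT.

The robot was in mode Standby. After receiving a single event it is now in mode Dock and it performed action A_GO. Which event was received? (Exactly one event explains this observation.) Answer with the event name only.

evError

try evDetect: (Standby, evDetect) → (Survey, A_LIGHT)
try evError: (Standby, evError) → (Dock, A_GO)  ← matches
try evTimeout: (Standby, evTimeout) → (Hold, A_LIGHT)
try evContact: (Standby, evContact) → (Manipulate, A_GRAB)
try evStop: (Standby, evStop) → (Standby, A_LIGHT)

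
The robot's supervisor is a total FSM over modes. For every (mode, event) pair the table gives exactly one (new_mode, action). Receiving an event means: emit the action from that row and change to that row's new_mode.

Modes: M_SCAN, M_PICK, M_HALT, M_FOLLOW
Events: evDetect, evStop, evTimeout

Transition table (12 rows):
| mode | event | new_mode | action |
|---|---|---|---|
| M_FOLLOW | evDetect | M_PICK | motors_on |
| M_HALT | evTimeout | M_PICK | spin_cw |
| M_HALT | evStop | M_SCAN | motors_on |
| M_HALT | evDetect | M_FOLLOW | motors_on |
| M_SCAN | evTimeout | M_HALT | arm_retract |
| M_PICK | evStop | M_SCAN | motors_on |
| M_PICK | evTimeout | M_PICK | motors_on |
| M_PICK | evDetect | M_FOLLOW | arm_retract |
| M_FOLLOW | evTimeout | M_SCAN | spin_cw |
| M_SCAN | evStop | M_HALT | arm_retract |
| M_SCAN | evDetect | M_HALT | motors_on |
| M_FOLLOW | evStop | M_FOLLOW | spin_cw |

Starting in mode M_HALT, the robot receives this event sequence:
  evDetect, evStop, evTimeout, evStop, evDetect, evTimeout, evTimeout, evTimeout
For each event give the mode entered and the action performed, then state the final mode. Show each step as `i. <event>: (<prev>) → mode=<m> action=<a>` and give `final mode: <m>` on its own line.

1. evDetect: (M_HALT) → mode=M_FOLLOW action=motors_on
2. evStop: (M_FOLLOW) → mode=M_FOLLOW action=spin_cw
3. evTimeout: (M_FOLLOW) → mode=M_SCAN action=spin_cw
4. evStop: (M_SCAN) → mode=M_HALT action=arm_retract
5. evDetect: (M_HALT) → mode=M_FOLLOW action=motors_on
6. evTimeout: (M_FOLLOW) → mode=M_SCAN action=spin_cw
7. evTimeout: (M_SCAN) → mode=M_HALT action=arm_retract
8. evTimeout: (M_HALT) → mode=M_PICK action=spin_cw

final mode: M_PICK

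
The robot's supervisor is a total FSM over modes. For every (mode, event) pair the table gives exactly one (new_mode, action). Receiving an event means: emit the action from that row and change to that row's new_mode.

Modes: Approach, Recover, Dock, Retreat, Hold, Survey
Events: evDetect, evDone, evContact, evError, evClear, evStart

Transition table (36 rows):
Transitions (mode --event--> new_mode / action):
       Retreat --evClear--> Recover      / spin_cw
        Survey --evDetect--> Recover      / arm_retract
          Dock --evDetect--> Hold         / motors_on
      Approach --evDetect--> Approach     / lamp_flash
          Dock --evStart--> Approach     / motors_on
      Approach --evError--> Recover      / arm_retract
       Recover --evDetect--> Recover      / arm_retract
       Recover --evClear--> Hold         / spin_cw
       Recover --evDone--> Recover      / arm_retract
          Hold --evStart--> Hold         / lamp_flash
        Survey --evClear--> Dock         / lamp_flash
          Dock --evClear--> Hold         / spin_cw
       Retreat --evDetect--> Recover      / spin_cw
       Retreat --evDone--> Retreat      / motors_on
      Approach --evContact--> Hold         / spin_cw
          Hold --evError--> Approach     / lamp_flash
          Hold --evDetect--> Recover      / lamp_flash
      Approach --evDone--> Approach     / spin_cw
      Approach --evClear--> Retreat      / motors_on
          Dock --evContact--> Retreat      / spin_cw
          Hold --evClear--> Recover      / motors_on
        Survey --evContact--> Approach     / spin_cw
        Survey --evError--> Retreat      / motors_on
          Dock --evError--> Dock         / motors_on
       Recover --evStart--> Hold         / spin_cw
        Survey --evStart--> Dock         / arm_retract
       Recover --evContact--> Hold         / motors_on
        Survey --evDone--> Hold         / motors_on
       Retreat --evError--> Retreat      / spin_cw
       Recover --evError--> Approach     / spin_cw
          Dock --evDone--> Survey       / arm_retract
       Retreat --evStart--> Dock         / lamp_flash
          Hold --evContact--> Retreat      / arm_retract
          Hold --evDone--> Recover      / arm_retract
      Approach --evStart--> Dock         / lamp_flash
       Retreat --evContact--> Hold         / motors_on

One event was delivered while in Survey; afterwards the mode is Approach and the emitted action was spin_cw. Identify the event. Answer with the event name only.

evContact

try evDetect: (Survey, evDetect) → (Recover, arm_retract)
try evDone: (Survey, evDone) → (Hold, motors_on)
try evContact: (Survey, evContact) → (Approach, spin_cw)  ← matches
try evError: (Survey, evError) → (Retreat, motors_on)
try evClear: (Survey, evClear) → (Dock, lamp_flash)
try evStart: (Survey, evStart) → (Dock, arm_retract)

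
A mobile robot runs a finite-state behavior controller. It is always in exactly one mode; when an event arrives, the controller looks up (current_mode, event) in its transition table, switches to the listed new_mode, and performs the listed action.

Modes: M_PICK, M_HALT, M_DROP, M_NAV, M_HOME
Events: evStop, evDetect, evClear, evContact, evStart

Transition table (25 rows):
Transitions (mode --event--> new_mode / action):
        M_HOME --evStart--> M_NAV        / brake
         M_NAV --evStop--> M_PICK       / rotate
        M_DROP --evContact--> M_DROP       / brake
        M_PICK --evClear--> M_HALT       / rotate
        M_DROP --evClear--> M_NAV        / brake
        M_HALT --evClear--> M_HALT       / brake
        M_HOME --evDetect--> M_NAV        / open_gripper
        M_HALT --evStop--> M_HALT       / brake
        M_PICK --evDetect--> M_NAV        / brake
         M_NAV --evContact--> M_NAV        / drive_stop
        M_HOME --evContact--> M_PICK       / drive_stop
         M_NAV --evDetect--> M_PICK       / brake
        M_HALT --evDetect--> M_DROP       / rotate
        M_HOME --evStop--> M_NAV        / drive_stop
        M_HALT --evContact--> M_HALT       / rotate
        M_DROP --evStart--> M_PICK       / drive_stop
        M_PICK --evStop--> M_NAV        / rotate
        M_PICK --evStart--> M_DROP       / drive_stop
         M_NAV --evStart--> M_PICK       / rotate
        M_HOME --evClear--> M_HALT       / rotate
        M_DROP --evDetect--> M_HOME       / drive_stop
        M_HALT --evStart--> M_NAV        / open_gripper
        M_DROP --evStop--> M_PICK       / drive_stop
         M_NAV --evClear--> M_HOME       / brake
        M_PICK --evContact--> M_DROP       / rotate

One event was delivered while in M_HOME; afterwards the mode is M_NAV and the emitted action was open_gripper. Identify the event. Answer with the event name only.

evDetect

try evStop: (M_HOME, evStop) → (M_NAV, drive_stop)
try evDetect: (M_HOME, evDetect) → (M_NAV, open_gripper)  ← matches
try evClear: (M_HOME, evClear) → (M_HALT, rotate)
try evContact: (M_HOME, evContact) → (M_PICK, drive_stop)
try evStart: (M_HOME, evStart) → (M_NAV, brake)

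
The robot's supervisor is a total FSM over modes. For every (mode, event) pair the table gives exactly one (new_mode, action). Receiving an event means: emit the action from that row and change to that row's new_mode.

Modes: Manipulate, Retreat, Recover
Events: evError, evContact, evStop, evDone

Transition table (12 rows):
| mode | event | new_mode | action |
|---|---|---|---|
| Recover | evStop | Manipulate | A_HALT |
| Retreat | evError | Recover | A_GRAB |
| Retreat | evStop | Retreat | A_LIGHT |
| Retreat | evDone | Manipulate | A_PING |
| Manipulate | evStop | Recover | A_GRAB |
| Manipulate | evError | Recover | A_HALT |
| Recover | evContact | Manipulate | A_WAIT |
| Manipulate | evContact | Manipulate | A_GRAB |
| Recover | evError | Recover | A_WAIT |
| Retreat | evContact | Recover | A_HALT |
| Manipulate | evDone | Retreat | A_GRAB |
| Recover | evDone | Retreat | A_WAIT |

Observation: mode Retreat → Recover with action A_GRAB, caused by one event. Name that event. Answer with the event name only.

try evError: (Retreat, evError) → (Recover, A_GRAB)  ← matches
try evContact: (Retreat, evContact) → (Recover, A_HALT)
try evStop: (Retreat, evStop) → (Retreat, A_LIGHT)
try evDone: (Retreat, evDone) → (Manipulate, A_PING)

evError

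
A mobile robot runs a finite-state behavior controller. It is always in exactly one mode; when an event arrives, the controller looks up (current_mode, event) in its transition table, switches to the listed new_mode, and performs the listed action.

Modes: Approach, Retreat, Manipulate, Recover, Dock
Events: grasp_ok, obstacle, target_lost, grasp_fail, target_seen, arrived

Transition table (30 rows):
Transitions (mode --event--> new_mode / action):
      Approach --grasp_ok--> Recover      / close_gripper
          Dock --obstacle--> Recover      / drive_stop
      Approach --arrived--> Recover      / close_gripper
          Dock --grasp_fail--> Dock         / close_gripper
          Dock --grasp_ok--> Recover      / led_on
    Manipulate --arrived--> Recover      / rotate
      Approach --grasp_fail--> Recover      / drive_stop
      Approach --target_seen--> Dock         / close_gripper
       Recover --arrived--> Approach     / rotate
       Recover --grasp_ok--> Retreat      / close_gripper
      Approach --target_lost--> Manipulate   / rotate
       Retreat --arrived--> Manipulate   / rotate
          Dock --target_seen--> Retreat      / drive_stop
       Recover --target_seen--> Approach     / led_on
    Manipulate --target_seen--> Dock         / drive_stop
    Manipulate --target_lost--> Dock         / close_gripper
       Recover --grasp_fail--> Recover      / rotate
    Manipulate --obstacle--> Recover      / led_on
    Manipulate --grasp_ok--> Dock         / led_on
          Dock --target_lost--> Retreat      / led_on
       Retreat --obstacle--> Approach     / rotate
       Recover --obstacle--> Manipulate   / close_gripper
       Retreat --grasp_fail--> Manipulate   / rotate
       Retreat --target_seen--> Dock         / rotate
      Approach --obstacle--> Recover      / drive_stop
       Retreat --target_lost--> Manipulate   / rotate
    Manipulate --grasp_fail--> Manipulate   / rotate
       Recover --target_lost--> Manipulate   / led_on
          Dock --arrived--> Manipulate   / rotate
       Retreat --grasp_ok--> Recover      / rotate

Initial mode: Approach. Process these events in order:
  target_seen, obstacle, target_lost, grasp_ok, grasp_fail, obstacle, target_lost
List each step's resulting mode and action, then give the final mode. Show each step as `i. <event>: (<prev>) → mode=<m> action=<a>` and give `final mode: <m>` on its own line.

final mode: Manipulate

1. target_seen: (Approach) → mode=Dock action=close_gripper
2. obstacle: (Dock) → mode=Recover action=drive_stop
3. target_lost: (Recover) → mode=Manipulate action=led_on
4. grasp_ok: (Manipulate) → mode=Dock action=led_on
5. grasp_fail: (Dock) → mode=Dock action=close_gripper
6. obstacle: (Dock) → mode=Recover action=drive_stop
7. target_lost: (Recover) → mode=Manipulate action=led_on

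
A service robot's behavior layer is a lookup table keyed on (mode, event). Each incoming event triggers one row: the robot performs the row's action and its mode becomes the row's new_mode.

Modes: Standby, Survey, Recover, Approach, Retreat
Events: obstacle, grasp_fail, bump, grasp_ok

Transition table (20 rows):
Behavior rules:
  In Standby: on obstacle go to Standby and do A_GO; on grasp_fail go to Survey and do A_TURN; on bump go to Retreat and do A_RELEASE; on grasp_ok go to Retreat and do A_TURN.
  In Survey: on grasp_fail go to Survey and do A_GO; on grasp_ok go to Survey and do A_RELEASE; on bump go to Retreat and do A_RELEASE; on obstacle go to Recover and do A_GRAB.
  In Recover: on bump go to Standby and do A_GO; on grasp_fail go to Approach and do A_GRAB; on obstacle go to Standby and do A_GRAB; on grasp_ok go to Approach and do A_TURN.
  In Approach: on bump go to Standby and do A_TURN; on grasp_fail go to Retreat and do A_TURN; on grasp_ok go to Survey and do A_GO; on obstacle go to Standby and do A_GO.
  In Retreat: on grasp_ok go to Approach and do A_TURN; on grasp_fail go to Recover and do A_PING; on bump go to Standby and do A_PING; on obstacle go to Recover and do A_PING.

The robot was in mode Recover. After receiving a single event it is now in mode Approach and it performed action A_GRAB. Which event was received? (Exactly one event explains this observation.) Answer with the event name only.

try obstacle: (Recover, obstacle) → (Standby, A_GRAB)
try grasp_fail: (Recover, grasp_fail) → (Approach, A_GRAB)  ← matches
try bump: (Recover, bump) → (Standby, A_GO)
try grasp_ok: (Recover, grasp_ok) → (Approach, A_TURN)

grasp_fail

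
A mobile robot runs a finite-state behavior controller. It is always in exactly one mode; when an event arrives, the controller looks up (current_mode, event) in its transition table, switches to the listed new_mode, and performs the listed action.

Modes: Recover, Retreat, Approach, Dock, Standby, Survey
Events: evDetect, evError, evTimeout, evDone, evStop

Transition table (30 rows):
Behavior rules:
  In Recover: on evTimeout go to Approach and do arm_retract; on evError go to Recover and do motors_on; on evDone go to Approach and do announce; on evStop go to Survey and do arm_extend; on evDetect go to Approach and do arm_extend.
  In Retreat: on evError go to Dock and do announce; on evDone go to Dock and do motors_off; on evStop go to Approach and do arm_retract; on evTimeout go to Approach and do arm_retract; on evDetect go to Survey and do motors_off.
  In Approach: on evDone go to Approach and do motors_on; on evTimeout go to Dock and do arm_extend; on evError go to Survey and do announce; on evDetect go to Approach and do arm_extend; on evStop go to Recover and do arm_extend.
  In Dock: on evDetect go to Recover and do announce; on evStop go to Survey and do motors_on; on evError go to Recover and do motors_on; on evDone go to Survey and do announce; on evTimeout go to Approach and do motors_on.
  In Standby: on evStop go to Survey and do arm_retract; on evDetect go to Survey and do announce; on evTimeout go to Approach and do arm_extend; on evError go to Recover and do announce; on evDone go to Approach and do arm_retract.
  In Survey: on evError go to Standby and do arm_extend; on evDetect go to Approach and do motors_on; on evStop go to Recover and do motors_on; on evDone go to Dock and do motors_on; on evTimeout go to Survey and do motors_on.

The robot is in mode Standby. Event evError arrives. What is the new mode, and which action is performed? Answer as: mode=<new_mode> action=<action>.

current mode = Standby; filter table to that mode:
  (Standby, evStop) → (Survey, arm_retract)
  (Standby, evDetect) → (Survey, announce)
  (Standby, evTimeout) → (Approach, arm_extend)
  (Standby, evError) → (Recover, announce)  ← event matches
  (Standby, evDone) → (Approach, arm_retract)
event = evError selects (Recover, announce)

mode=Recover action=announce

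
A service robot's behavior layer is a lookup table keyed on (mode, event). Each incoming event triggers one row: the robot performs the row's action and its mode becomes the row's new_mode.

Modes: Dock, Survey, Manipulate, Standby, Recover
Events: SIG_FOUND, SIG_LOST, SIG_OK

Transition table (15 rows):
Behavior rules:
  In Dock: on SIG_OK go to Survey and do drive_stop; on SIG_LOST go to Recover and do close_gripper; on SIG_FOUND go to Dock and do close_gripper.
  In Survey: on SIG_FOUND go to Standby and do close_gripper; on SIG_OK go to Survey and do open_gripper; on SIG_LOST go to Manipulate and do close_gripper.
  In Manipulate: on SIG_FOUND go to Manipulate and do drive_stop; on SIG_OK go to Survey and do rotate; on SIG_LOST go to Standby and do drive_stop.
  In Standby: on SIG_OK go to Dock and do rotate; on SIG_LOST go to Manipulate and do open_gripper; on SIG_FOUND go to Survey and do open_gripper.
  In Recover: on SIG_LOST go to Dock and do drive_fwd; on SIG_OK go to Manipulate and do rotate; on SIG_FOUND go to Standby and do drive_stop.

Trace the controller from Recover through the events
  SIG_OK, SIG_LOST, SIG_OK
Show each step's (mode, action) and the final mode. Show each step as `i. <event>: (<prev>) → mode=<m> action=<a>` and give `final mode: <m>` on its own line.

final mode: Dock

1. SIG_OK: (Recover) → mode=Manipulate action=rotate
2. SIG_LOST: (Manipulate) → mode=Standby action=drive_stop
3. SIG_OK: (Standby) → mode=Dock action=rotate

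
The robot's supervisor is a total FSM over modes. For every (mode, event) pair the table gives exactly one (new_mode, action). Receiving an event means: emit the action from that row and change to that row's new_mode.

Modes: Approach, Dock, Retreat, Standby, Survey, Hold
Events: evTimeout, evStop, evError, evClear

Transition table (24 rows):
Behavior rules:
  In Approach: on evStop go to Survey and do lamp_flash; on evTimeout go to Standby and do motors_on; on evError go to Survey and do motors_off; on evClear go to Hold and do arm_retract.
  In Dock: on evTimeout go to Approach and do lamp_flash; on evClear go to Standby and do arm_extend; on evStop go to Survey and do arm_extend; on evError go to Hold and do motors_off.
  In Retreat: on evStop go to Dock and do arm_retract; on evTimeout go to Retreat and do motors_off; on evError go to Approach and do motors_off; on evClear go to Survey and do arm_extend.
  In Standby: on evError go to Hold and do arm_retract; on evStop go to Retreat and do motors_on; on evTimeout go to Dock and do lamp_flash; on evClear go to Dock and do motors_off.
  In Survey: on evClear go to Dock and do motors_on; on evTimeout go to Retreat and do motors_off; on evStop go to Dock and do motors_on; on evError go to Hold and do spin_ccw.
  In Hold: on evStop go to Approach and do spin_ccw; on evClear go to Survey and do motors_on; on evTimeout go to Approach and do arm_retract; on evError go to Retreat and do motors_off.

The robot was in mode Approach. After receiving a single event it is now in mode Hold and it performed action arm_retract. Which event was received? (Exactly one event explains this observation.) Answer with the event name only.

try evTimeout: (Approach, evTimeout) → (Standby, motors_on)
try evStop: (Approach, evStop) → (Survey, lamp_flash)
try evError: (Approach, evError) → (Survey, motors_off)
try evClear: (Approach, evClear) → (Hold, arm_retract)  ← matches

evClear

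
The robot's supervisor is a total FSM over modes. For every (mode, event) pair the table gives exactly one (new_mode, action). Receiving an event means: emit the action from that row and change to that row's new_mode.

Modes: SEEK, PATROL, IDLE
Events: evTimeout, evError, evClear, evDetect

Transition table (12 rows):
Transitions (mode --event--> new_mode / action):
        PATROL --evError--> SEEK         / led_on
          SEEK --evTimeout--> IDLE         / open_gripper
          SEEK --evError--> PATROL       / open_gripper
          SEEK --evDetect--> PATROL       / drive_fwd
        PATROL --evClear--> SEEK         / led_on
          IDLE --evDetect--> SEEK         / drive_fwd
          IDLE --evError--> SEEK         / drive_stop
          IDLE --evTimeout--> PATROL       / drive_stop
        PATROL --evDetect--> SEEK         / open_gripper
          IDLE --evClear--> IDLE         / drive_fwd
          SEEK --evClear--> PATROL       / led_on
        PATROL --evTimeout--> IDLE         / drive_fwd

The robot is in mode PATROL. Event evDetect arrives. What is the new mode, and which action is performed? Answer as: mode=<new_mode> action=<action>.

current mode = PATROL; filter table to that mode:
  (PATROL, evError) → (SEEK, led_on)
  (PATROL, evClear) → (SEEK, led_on)
  (PATROL, evDetect) → (SEEK, open_gripper)  ← event matches
  (PATROL, evTimeout) → (IDLE, drive_fwd)
event = evDetect selects (SEEK, open_gripper)

mode=SEEK action=open_gripper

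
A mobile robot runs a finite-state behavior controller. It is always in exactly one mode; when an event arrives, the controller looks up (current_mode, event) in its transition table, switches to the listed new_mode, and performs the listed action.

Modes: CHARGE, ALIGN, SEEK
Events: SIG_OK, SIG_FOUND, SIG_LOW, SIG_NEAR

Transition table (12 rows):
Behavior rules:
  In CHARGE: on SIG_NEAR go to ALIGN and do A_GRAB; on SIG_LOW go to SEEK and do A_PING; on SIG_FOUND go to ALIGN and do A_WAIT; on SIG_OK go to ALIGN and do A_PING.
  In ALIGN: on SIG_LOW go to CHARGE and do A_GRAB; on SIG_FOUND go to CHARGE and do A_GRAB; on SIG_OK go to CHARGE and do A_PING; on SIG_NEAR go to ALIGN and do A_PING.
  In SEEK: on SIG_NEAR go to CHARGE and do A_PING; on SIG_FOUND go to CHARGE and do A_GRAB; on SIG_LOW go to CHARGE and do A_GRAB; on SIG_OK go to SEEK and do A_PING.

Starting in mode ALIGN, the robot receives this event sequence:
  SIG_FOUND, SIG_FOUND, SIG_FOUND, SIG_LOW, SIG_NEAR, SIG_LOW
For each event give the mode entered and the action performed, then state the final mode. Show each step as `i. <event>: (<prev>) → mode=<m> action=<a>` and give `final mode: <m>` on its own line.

final mode: SEEK

1. SIG_FOUND: (ALIGN) → mode=CHARGE action=A_GRAB
2. SIG_FOUND: (CHARGE) → mode=ALIGN action=A_WAIT
3. SIG_FOUND: (ALIGN) → mode=CHARGE action=A_GRAB
4. SIG_LOW: (CHARGE) → mode=SEEK action=A_PING
5. SIG_NEAR: (SEEK) → mode=CHARGE action=A_PING
6. SIG_LOW: (CHARGE) → mode=SEEK action=A_PING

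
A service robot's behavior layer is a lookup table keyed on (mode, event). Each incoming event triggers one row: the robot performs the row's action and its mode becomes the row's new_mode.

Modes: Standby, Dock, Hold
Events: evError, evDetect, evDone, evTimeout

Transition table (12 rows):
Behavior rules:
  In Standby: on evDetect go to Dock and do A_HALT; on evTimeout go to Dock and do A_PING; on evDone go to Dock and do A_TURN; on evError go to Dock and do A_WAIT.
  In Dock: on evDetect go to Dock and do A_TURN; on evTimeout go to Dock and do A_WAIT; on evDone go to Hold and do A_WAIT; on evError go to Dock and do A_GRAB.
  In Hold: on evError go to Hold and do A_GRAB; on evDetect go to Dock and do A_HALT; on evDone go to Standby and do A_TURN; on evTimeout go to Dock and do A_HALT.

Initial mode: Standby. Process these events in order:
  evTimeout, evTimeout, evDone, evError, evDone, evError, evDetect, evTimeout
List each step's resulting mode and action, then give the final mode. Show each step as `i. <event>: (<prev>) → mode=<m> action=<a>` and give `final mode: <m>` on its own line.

1. evTimeout: (Standby) → mode=Dock action=A_PING
2. evTimeout: (Dock) → mode=Dock action=A_WAIT
3. evDone: (Dock) → mode=Hold action=A_WAIT
4. evError: (Hold) → mode=Hold action=A_GRAB
5. evDone: (Hold) → mode=Standby action=A_TURN
6. evError: (Standby) → mode=Dock action=A_WAIT
7. evDetect: (Dock) → mode=Dock action=A_TURN
8. evTimeout: (Dock) → mode=Dock action=A_WAIT

final mode: Dock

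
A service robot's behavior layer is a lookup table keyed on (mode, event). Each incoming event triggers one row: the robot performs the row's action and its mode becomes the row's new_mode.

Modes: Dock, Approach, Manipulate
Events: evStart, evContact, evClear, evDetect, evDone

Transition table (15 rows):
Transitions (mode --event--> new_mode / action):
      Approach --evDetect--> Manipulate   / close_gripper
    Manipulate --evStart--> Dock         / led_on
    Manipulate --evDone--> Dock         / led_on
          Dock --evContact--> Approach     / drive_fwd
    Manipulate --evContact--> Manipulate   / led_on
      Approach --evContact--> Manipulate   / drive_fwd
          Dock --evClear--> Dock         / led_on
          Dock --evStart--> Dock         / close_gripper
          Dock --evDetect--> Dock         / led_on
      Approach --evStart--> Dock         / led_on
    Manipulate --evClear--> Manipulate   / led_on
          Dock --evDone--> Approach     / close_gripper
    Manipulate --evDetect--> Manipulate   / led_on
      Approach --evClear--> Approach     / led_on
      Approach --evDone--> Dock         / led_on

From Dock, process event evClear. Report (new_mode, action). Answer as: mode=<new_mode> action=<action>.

mode=Dock action=led_on

current mode = Dock; filter table to that mode:
  (Dock, evContact) → (Approach, drive_fwd)
  (Dock, evClear) → (Dock, led_on)  ← event matches
  (Dock, evStart) → (Dock, close_gripper)
  (Dock, evDetect) → (Dock, led_on)
  (Dock, evDone) → (Approach, close_gripper)
event = evClear selects (Dock, led_on)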